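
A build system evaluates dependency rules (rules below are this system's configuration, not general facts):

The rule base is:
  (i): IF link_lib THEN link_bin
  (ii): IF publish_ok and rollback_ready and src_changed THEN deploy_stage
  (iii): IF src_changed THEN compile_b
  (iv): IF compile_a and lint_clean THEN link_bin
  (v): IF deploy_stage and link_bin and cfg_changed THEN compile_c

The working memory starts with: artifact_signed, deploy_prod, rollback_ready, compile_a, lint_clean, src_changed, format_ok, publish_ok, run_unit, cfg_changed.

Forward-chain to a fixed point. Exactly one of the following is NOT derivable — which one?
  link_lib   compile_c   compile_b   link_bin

Round 1: (ii) [IF publish_ok and rollback_ready and src_changed THEN deploy_stage]; (iii) [IF src_changed THEN compile_b]; (iv) [IF compile_a and lint_clean THEN link_bin]. New: deploy_stage, compile_b, link_bin.
Round 2: (v) [IF deploy_stage and link_bin and cfg_changed THEN compile_c]. New: compile_c.
Derived: compile_b (round 1), link_bin (round 1), compile_c (round 2). link_lib never appears in any round.

link_lib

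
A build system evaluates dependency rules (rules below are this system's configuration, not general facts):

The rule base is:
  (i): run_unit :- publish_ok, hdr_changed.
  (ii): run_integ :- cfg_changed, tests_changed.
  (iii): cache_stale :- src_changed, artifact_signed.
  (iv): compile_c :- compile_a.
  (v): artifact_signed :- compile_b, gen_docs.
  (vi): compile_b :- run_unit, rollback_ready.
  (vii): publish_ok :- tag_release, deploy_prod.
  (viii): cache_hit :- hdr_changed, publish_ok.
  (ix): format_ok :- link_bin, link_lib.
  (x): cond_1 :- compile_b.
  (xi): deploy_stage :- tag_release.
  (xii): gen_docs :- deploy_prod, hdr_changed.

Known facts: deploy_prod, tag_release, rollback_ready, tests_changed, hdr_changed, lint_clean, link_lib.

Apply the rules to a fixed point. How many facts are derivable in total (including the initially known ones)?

15

Round 1 — (vii), (xi), (xii), derive publish_ok, deploy_stage, gen_docs.
Round 2 — (i), (viii), derive run_unit, cache_hit.
Round 3 — (vi), derive compile_b.
Round 4 — (v), (x), derive artifact_signed, cond_1.
Closure: {artifact_signed, cache_hit, compile_b, cond_1, deploy_prod, deploy_stage, gen_docs, hdr_changed, link_lib, lint_clean, publish_ok, rollback_ready, run_unit, tag_release, tests_changed} — 15 facts.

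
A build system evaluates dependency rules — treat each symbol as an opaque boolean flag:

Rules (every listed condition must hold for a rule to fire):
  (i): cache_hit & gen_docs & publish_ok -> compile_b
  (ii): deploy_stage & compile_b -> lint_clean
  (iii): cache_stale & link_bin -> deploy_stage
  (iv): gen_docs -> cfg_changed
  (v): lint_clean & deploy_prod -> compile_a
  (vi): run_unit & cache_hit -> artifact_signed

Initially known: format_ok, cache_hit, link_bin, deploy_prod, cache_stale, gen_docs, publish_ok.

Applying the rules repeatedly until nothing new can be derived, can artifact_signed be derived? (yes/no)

no

Round 1: (i) [cache_hit & gen_docs & publish_ok -> compile_b]; (iii) [cache_stale & link_bin -> deploy_stage]; (iv) [gen_docs -> cfg_changed]. New: compile_b, deploy_stage, cfg_changed.
Round 2: (ii) [deploy_stage & compile_b -> lint_clean]. New: lint_clean.
Round 3: (v) [lint_clean & deploy_prod -> compile_a]. New: compile_a.
Fixed point reached. artifact_signed is concluded only by (vi); (vi) needs run_unit (never derived).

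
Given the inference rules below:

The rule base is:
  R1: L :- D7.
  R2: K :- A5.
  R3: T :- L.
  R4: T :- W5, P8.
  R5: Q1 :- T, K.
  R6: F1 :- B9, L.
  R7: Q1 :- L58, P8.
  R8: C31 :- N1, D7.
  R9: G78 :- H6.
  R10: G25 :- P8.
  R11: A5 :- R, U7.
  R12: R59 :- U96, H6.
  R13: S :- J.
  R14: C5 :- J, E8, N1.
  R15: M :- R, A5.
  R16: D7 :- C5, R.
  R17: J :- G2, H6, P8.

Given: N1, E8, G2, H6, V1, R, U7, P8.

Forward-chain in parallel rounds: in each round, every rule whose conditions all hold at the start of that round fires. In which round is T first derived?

5

[1] R9 [G78 :- H6.]; R10 [G25 :- P8.]; R11 [A5 :- R, U7.]; R17 [J :- G2, H6, P8.]. ⇒ new: G78, G25, A5, J.
[2] R2 [K :- A5.]; R13 [S :- J.]; R14 [C5 :- J, E8, N1.]; R15 [M :- R, A5.]. ⇒ new: K, S, C5, M.
[3] R16 [D7 :- C5, R.]. ⇒ new: D7.
[4] R1 [L :- D7.]; R8 [C31 :- N1, D7.]. ⇒ new: L, C31.
[5] R3 [T :- L.]. ⇒ new: T.
T first appears in round 5.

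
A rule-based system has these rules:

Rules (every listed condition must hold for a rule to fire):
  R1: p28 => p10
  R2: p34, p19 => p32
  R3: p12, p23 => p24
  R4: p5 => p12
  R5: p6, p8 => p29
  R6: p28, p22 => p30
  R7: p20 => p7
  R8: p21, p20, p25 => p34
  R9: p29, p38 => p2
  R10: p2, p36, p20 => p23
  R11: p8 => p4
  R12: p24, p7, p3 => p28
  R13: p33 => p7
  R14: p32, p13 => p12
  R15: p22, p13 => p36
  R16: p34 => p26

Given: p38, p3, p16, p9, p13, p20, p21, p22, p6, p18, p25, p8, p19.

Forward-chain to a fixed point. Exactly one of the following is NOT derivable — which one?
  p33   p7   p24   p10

Round 1: R5 [p6, p8 => p29]; R7 [p20 => p7]; R8 [p21, p20, p25 => p34]; R11 [p8 => p4]; R15 [p22, p13 => p36]. New: p29, p7, p34, p4, p36.
Round 2: R2 [p34, p19 => p32]; R9 [p29, p38 => p2]; R16 [p34 => p26]. New: p32, p2, p26.
Round 3: R10 [p2, p36, p20 => p23]; R14 [p32, p13 => p12]. New: p23, p12.
Round 4: R3 [p12, p23 => p24]. New: p24.
Round 5: R12 [p24, p7, p3 => p28]. New: p28.
Round 6: R1 [p28 => p10]; R6 [p28, p22 => p30]. New: p10, p30.
Derived: p24 (round 4), p10 (round 6), p7 (round 1). p33 never appears in any round.

p33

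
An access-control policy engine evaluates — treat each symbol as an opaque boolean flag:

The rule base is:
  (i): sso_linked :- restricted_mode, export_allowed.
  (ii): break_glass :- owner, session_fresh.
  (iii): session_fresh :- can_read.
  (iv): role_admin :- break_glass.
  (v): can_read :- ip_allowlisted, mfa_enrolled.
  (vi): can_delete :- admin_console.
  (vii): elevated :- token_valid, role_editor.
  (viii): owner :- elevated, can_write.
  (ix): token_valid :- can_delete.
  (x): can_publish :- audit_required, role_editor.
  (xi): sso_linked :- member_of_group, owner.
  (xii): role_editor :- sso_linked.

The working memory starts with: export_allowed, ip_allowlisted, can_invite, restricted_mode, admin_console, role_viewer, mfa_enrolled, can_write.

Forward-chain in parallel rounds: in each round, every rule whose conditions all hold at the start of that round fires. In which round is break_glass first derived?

5

[1] (i) [sso_linked :- restricted_mode, export_allowed.]; (v) [can_read :- ip_allowlisted, mfa_enrolled.]; (vi) [can_delete :- admin_console.]. ⇒ new: sso_linked, can_read, can_delete.
[2] (iii) [session_fresh :- can_read.]; (ix) [token_valid :- can_delete.]; (xii) [role_editor :- sso_linked.]. ⇒ new: session_fresh, token_valid, role_editor.
[3] (vii) [elevated :- token_valid, role_editor.]. ⇒ new: elevated.
[4] (viii) [owner :- elevated, can_write.]. ⇒ new: owner.
[5] (ii) [break_glass :- owner, session_fresh.]. ⇒ new: break_glass.
break_glass first appears in round 5.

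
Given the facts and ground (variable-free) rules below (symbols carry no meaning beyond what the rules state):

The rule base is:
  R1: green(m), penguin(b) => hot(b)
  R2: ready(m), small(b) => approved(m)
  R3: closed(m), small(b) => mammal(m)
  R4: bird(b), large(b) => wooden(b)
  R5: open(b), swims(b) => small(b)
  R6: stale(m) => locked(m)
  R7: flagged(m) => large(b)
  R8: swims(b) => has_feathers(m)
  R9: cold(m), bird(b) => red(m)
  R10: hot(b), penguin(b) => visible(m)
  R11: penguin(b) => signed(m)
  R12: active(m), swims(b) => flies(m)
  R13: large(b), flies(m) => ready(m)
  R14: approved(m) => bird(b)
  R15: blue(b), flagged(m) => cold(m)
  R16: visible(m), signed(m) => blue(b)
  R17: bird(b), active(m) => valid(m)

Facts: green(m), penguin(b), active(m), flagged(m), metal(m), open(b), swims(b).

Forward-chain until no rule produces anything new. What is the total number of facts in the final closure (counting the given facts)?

22

[1] R1 [green(m), penguin(b) => hot(b)]; R5 [open(b), swims(b) => small(b)]; R7 [flagged(m) => large(b)]; R8 [swims(b) => has_feathers(m)]; R11 [penguin(b) => signed(m)]; R12 [active(m), swims(b) => flies(m)]. ⇒ new: hot(b), small(b), large(b), has_feathers(m), signed(m), flies(m).
[2] R10 [hot(b), penguin(b) => visible(m)]; R13 [large(b), flies(m) => ready(m)]. ⇒ new: visible(m), ready(m).
[3] R2 [ready(m), small(b) => approved(m)]; R16 [visible(m), signed(m) => blue(b)]. ⇒ new: approved(m), blue(b).
[4] R14 [approved(m) => bird(b)]; R15 [blue(b), flagged(m) => cold(m)]. ⇒ new: bird(b), cold(m).
[5] R4 [bird(b), large(b) => wooden(b)]; R9 [cold(m), bird(b) => red(m)]; R17 [bird(b), active(m) => valid(m)]. ⇒ new: wooden(b), red(m), valid(m).
Closure: {active(m), approved(m), bird(b), blue(b), cold(m), flagged(m), flies(m), green(m), has_feathers(m), hot(b), large(b), metal(m), open(b), penguin(b), ready(m), red(m), signed(m), small(b), swims(b), valid(m), visible(m), wooden(b)} — 22 facts.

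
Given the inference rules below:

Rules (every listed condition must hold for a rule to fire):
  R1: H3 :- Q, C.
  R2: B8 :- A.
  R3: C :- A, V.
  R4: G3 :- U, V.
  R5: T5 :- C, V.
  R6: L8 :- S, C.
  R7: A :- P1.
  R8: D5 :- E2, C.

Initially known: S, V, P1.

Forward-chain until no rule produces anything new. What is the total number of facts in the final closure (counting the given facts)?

8

Round 1: R7 [A :- P1.]. Adds A.
Round 2: R2 [B8 :- A.]; R3 [C :- A, V.]. Adds B8, C.
Round 3: R5 [T5 :- C, V.]; R6 [L8 :- S, C.]. Adds T5, L8.
Closure: {A, B8, C, L8, P1, S, T5, V} — 8 facts.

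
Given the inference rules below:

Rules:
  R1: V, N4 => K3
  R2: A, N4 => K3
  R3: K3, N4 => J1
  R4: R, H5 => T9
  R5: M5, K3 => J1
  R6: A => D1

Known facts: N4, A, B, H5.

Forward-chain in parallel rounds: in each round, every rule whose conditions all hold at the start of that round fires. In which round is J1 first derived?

Round 1 fires R2, R6, giving K3, D1.
Round 2 fires R3, giving J1.
J1 first appears in round 2.

2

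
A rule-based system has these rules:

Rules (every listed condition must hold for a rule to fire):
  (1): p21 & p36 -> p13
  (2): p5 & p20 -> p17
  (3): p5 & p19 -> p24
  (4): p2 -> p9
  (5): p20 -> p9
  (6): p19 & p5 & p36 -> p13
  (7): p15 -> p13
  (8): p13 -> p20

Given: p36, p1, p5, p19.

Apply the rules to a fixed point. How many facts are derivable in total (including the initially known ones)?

Round 1: (3) [p5 & p19 -> p24]; (6) [p19 & p5 & p36 -> p13]. New: p24, p13.
Round 2: (8) [p13 -> p20]. New: p20.
Round 3: (2) [p5 & p20 -> p17]; (5) [p20 -> p9]. New: p17, p9.
Closure: {p1, p13, p17, p19, p20, p24, p36, p5, p9} — 9 facts.

9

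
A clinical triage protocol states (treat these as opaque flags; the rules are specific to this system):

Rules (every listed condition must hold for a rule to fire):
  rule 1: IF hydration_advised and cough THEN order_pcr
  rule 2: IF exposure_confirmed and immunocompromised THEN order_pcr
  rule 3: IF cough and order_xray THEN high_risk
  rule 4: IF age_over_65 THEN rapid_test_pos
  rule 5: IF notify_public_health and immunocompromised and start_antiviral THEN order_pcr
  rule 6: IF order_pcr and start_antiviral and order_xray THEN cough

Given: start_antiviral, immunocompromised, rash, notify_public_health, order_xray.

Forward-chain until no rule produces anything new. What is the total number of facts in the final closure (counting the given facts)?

[1] rule 5 [IF notify_public_health and immunocompromised and start_antiviral THEN order_pcr]. ⇒ new: order_pcr.
[2] rule 6 [IF order_pcr and start_antiviral and order_xray THEN cough]. ⇒ new: cough.
[3] rule 3 [IF cough and order_xray THEN high_risk]. ⇒ new: high_risk.
Closure: {cough, high_risk, immunocompromised, notify_public_health, order_pcr, order_xray, rash, start_antiviral} — 8 facts.

8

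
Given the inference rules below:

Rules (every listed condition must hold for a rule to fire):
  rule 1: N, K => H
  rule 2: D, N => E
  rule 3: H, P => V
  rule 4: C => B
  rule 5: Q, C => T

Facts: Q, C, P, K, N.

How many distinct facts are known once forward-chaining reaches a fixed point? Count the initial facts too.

9

Round 1 — rule 1, rule 4, rule 5, derive H, B, T.
Round 2 — rule 3, derive V.
Closure: {B, C, H, K, N, P, Q, T, V} — 9 facts.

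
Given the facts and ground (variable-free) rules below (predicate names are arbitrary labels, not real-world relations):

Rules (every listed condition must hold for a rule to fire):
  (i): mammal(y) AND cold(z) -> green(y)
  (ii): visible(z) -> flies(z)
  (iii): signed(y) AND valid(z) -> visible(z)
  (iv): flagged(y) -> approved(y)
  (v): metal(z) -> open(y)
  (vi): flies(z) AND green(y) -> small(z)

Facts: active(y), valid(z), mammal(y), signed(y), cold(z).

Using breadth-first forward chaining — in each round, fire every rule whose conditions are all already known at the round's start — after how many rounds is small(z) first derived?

Round 1: (i) [mammal(y) AND cold(z) -> green(y)]; (iii) [signed(y) AND valid(z) -> visible(z)]. New: green(y), visible(z).
Round 2: (ii) [visible(z) -> flies(z)]. New: flies(z).
Round 3: (vi) [flies(z) AND green(y) -> small(z)]. New: small(z).
small(z) first appears in round 3.

3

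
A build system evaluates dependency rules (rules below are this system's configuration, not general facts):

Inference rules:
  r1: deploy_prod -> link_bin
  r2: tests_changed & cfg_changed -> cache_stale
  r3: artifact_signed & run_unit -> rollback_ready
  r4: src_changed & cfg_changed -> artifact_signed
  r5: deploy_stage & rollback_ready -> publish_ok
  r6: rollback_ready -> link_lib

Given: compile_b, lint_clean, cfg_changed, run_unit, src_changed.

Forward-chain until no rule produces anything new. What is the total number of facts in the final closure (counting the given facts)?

8

Round 1: r4 [src_changed & cfg_changed -> artifact_signed]. New: artifact_signed.
Round 2: r3 [artifact_signed & run_unit -> rollback_ready]. New: rollback_ready.
Round 3: r6 [rollback_ready -> link_lib]. New: link_lib.
Closure: {artifact_signed, cfg_changed, compile_b, link_lib, lint_clean, rollback_ready, run_unit, src_changed} — 8 facts.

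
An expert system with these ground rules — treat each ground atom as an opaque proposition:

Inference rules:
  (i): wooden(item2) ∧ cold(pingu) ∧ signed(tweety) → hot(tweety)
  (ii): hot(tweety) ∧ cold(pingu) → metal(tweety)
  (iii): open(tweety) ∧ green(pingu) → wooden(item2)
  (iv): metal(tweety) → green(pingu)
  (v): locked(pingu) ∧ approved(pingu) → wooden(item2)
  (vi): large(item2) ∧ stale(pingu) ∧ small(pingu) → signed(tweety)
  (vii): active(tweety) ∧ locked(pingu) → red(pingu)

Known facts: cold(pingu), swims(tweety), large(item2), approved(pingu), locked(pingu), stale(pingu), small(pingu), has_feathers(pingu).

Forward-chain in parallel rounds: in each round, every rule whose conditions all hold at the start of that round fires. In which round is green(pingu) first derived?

Round 1: (v) [locked(pingu) ∧ approved(pingu) → wooden(item2)]; (vi) [large(item2) ∧ stale(pingu) ∧ small(pingu) → signed(tweety)]. Adds wooden(item2), signed(tweety).
Round 2: (i) [wooden(item2) ∧ cold(pingu) ∧ signed(tweety) → hot(tweety)]. Adds hot(tweety).
Round 3: (ii) [hot(tweety) ∧ cold(pingu) → metal(tweety)]. Adds metal(tweety).
Round 4: (iv) [metal(tweety) → green(pingu)]. Adds green(pingu).
green(pingu) first appears in round 4.

4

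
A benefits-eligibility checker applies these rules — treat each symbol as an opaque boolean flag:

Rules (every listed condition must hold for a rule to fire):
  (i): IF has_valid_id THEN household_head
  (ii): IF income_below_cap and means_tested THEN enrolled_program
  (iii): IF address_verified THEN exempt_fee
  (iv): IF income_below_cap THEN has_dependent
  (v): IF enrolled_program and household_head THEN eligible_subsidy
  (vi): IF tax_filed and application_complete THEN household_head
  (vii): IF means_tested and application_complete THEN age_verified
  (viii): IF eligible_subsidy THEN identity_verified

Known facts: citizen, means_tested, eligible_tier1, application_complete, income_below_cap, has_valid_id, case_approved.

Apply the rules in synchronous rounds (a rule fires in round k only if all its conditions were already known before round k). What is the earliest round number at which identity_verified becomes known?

Round 1: (i) [IF has_valid_id THEN household_head]; (ii) [IF income_below_cap and means_tested THEN enrolled_program]; (iv) [IF income_below_cap THEN has_dependent]; (vii) [IF means_tested and application_complete THEN age_verified]. Adds household_head, enrolled_program, has_dependent, age_verified.
Round 2: (v) [IF enrolled_program and household_head THEN eligible_subsidy]. Adds eligible_subsidy.
Round 3: (viii) [IF eligible_subsidy THEN identity_verified]. Adds identity_verified.
identity_verified first appears in round 3.

3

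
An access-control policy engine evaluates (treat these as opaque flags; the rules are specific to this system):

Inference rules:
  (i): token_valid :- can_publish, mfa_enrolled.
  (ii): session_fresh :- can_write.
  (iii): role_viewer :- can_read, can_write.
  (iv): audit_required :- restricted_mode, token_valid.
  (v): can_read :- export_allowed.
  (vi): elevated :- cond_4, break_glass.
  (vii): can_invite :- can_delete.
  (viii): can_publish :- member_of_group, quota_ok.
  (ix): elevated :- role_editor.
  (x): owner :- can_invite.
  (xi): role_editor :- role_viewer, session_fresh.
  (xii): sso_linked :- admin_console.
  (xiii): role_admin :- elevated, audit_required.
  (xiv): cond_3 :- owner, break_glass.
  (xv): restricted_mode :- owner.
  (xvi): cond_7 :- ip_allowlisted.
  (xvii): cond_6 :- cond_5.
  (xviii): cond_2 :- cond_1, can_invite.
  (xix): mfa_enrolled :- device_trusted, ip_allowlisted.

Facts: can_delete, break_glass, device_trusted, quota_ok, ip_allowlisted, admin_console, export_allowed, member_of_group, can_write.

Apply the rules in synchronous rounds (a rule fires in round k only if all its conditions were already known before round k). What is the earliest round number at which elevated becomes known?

Round 1 — (ii), (v), (vii), (viii), (xii), (xvi), (xix), derive session_fresh, can_read, can_invite, can_publish, sso_linked, cond_7, mfa_enrolled.
Round 2 — (i), (iii), (x), derive token_valid, role_viewer, owner.
Round 3 — (xi), (xiv), (xv), derive role_editor, cond_3, restricted_mode.
Round 4 — (iv), (ix), derive audit_required, elevated.
elevated first appears in round 4.

4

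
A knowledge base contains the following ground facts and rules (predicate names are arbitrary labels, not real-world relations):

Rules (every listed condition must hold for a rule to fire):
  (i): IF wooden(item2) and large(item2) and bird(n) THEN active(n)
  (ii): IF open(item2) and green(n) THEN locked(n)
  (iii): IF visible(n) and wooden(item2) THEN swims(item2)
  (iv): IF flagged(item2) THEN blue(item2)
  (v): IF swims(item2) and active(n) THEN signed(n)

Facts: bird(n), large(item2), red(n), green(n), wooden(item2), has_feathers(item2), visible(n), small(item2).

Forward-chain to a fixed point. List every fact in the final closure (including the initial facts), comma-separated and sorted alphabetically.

active(n), bird(n), green(n), has_feathers(item2), large(item2), red(n), signed(n), small(item2), swims(item2), visible(n), wooden(item2)

Round 1: (i) [IF wooden(item2) and large(item2) and bird(n) THEN active(n)]; (iii) [IF visible(n) and wooden(item2) THEN swims(item2)]. New: active(n), swims(item2).
Round 2: (v) [IF swims(item2) and active(n) THEN signed(n)]. New: signed(n).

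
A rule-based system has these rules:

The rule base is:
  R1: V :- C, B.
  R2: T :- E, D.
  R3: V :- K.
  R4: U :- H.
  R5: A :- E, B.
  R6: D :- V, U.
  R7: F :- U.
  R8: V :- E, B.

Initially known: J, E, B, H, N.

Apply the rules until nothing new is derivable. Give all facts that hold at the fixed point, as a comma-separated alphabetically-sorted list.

Round 1: R4 [U :- H.]; R5 [A :- E, B.]; R8 [V :- E, B.]. Adds U, A, V.
Round 2: R6 [D :- V, U.]; R7 [F :- U.]. Adds D, F.
Round 3: R2 [T :- E, D.]. Adds T.

A, B, D, E, F, H, J, N, T, U, V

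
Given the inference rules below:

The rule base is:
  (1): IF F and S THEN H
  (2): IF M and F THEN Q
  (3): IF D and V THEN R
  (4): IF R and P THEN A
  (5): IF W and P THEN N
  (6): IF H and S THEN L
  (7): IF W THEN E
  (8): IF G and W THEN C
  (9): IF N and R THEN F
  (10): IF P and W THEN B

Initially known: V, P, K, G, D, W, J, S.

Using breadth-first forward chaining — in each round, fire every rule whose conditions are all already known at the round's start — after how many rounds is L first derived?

Round 1 fires (3), (5), (7), (8), (10), giving R, N, E, C, B.
Round 2 fires (4), (9), giving A, F.
Round 3 fires (1), giving H.
Round 4 fires (6), giving L.
L first appears in round 4.

4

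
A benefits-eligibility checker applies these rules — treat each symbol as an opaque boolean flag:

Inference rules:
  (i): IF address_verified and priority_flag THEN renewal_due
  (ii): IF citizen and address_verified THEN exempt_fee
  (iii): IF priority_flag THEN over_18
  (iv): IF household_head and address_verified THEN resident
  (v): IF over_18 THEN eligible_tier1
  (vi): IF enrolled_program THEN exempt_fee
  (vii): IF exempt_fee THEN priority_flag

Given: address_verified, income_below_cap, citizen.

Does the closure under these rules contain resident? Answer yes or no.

[1] (ii) [IF citizen and address_verified THEN exempt_fee]. ⇒ new: exempt_fee.
[2] (vii) [IF exempt_fee THEN priority_flag]. ⇒ new: priority_flag.
[3] (i) [IF address_verified and priority_flag THEN renewal_due]; (iii) [IF priority_flag THEN over_18]. ⇒ new: renewal_due, over_18.
[4] (v) [IF over_18 THEN eligible_tier1]. ⇒ new: eligible_tier1.
Fixed point reached. resident is concluded only by (iv); (iv) needs household_head (never derived).

no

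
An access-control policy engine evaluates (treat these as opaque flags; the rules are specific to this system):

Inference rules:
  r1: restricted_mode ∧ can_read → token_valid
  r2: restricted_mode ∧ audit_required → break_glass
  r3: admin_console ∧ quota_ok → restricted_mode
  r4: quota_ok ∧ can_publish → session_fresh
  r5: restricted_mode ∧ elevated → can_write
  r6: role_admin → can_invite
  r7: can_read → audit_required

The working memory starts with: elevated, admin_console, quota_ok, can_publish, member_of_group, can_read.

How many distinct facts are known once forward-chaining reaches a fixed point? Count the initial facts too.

Round 1: r3 [admin_console ∧ quota_ok → restricted_mode]; r4 [quota_ok ∧ can_publish → session_fresh]; r7 [can_read → audit_required]. New: restricted_mode, session_fresh, audit_required.
Round 2: r1 [restricted_mode ∧ can_read → token_valid]; r2 [restricted_mode ∧ audit_required → break_glass]; r5 [restricted_mode ∧ elevated → can_write]. New: token_valid, break_glass, can_write.
Closure: {admin_console, audit_required, break_glass, can_publish, can_read, can_write, elevated, member_of_group, quota_ok, restricted_mode, session_fresh, token_valid} — 12 facts.

12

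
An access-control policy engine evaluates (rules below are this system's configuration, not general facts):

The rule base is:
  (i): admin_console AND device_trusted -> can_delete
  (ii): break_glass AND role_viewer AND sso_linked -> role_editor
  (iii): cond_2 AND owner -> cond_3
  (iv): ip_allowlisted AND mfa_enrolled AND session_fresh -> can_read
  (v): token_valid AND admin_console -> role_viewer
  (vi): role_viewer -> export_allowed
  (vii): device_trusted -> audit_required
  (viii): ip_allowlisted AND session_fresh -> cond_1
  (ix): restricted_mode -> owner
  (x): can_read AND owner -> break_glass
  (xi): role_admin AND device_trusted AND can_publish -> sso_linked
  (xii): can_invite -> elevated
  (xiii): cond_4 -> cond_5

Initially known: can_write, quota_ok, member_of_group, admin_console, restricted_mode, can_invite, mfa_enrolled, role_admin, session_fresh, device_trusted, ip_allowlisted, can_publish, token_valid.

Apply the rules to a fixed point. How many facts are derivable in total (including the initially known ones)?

Round 1 fires (i), (iv), (v), (vii), (viii), (ix), (xi), (xii), giving can_delete, can_read, role_viewer, audit_required, cond_1, owner, sso_linked, elevated.
Round 2 fires (vi), (x), giving export_allowed, break_glass.
Round 3 fires (ii), giving role_editor.
Closure: {admin_console, audit_required, break_glass, can_delete, can_invite, can_publish, can_read, can_write, cond_1, device_trusted, elevated, export_allowed, ip_allowlisted, member_of_group, mfa_enrolled, owner, quota_ok, restricted_mode, role_admin, role_editor, role_viewer, session_fresh, sso_linked, token_valid} — 24 facts.

24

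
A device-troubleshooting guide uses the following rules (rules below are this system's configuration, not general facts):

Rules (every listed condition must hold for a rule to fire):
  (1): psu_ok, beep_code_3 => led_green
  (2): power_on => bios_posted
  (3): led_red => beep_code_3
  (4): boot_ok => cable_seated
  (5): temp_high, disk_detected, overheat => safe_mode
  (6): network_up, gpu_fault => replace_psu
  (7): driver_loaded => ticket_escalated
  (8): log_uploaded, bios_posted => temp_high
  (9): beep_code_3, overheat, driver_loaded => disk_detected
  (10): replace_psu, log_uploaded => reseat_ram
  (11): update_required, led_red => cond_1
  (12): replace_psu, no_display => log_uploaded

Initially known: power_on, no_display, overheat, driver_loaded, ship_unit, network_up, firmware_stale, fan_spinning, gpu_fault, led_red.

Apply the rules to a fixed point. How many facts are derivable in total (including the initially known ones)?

Round 1: (2) [power_on => bios_posted]; (3) [led_red => beep_code_3]; (6) [network_up, gpu_fault => replace_psu]; (7) [driver_loaded => ticket_escalated]. New: bios_posted, beep_code_3, replace_psu, ticket_escalated.
Round 2: (9) [beep_code_3, overheat, driver_loaded => disk_detected]; (12) [replace_psu, no_display => log_uploaded]. New: disk_detected, log_uploaded.
Round 3: (8) [log_uploaded, bios_posted => temp_high]; (10) [replace_psu, log_uploaded => reseat_ram]. New: temp_high, reseat_ram.
Round 4: (5) [temp_high, disk_detected, overheat => safe_mode]. New: safe_mode.
Closure: {beep_code_3, bios_posted, disk_detected, driver_loaded, fan_spinning, firmware_stale, gpu_fault, led_red, log_uploaded, network_up, no_display, overheat, power_on, replace_psu, reseat_ram, safe_mode, ship_unit, temp_high, ticket_escalated} — 19 facts.

19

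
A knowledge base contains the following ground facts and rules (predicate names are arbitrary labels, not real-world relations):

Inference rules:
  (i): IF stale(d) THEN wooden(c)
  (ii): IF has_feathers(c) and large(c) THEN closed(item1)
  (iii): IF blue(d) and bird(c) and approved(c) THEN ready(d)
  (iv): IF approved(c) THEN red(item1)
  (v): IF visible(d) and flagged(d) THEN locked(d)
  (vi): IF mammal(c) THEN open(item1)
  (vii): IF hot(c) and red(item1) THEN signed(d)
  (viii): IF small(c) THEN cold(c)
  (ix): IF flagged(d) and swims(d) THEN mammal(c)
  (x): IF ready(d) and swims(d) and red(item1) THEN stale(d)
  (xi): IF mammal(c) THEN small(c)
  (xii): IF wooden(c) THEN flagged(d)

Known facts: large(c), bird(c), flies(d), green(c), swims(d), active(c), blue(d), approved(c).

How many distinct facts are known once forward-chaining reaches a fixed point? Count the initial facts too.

Round 1: (iii) [IF blue(d) and bird(c) and approved(c) THEN ready(d)]; (iv) [IF approved(c) THEN red(item1)]. Adds ready(d), red(item1).
Round 2: (x) [IF ready(d) and swims(d) and red(item1) THEN stale(d)]. Adds stale(d).
Round 3: (i) [IF stale(d) THEN wooden(c)]. Adds wooden(c).
Round 4: (xii) [IF wooden(c) THEN flagged(d)]. Adds flagged(d).
Round 5: (ix) [IF flagged(d) and swims(d) THEN mammal(c)]. Adds mammal(c).
Round 6: (vi) [IF mammal(c) THEN open(item1)]; (xi) [IF mammal(c) THEN small(c)]. Adds open(item1), small(c).
Round 7: (viii) [IF small(c) THEN cold(c)]. Adds cold(c).
Closure: {active(c), approved(c), bird(c), blue(d), cold(c), flagged(d), flies(d), green(c), large(c), mammal(c), open(item1), ready(d), red(item1), small(c), stale(d), swims(d), wooden(c)} — 17 facts.

17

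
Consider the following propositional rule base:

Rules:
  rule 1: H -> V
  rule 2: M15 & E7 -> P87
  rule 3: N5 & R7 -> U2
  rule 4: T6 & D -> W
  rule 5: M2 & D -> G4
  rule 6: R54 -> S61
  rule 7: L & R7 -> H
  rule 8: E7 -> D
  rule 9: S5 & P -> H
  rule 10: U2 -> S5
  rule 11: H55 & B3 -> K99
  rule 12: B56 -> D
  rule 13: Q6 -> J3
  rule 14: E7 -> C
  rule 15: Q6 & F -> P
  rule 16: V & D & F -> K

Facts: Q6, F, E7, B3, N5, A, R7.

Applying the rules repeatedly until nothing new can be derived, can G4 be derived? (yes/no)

Round 1: rule 3 [N5 & R7 -> U2]; rule 8 [E7 -> D]; rule 13 [Q6 -> J3]; rule 14 [E7 -> C]; rule 15 [Q6 & F -> P]. Adds U2, D, J3, C, P.
Round 2: rule 10 [U2 -> S5]. Adds S5.
Round 3: rule 9 [S5 & P -> H]. Adds H.
Round 4: rule 1 [H -> V]. Adds V.
Round 5: rule 16 [V & D & F -> K]. Adds K.
Fixed point reached. G4 is concluded only by rule 5; rule 5 needs M2 (never derived).

no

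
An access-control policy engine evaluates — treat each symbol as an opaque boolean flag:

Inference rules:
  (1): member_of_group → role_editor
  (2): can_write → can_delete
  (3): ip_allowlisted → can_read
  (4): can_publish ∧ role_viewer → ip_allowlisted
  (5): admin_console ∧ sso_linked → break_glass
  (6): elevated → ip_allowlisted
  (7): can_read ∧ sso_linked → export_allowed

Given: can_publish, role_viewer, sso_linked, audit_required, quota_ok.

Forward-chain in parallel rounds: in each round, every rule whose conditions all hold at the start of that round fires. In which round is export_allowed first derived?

3

Round 1 fires (4), giving ip_allowlisted.
Round 2 fires (3), giving can_read.
Round 3 fires (7), giving export_allowed.
export_allowed first appears in round 3.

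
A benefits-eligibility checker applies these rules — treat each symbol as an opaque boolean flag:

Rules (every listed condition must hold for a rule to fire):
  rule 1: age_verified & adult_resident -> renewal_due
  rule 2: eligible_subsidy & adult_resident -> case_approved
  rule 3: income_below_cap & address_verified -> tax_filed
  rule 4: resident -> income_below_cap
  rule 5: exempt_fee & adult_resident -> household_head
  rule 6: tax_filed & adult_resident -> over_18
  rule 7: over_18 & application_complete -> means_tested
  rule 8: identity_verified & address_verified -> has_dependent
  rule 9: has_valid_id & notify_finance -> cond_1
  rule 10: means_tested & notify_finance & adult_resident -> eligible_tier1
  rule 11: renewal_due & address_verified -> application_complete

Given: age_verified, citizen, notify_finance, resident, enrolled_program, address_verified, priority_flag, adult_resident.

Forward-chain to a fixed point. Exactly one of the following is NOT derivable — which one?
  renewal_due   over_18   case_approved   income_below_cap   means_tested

case_approved

Round 1 — rule 1, rule 4, derive renewal_due, income_below_cap.
Round 2 — rule 3, rule 11, derive tax_filed, application_complete.
Round 3 — rule 6, derive over_18.
Round 4 — rule 7, derive means_tested.
Round 5 — rule 10, derive eligible_tier1.
Derived: renewal_due (round 1), over_18 (round 3), income_below_cap (round 1), means_tested (round 4). case_approved never appears in any round.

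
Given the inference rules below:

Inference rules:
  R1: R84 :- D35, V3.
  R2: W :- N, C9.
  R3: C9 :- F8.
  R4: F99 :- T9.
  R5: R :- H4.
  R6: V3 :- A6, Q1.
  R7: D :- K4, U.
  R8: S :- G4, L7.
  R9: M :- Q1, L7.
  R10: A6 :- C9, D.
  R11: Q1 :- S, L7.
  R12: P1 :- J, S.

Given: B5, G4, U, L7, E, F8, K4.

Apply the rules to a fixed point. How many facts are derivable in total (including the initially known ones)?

14

[1] R3 [C9 :- F8.]; R7 [D :- K4, U.]; R8 [S :- G4, L7.]. ⇒ new: C9, D, S.
[2] R10 [A6 :- C9, D.]; R11 [Q1 :- S, L7.]. ⇒ new: A6, Q1.
[3] R6 [V3 :- A6, Q1.]; R9 [M :- Q1, L7.]. ⇒ new: V3, M.
Closure: {A6, B5, C9, D, E, F8, G4, K4, L7, M, Q1, S, U, V3} — 14 facts.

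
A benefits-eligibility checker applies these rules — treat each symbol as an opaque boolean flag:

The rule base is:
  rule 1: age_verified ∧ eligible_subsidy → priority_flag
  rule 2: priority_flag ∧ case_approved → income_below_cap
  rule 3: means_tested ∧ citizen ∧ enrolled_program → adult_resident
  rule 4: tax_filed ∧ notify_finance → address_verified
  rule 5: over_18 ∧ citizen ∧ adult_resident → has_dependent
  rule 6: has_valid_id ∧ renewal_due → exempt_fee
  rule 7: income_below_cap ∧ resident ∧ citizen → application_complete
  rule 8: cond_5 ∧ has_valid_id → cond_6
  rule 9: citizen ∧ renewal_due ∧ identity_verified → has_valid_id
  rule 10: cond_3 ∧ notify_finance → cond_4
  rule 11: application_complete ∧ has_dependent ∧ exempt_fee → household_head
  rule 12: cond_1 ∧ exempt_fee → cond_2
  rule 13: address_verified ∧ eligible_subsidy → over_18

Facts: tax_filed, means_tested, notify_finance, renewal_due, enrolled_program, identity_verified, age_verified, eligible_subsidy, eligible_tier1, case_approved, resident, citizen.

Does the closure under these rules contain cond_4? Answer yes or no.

no

[1] rule 1 [age_verified ∧ eligible_subsidy → priority_flag]; rule 3 [means_tested ∧ citizen ∧ enrolled_program → adult_resident]; rule 4 [tax_filed ∧ notify_finance → address_verified]; rule 9 [citizen ∧ renewal_due ∧ identity_verified → has_valid_id]. ⇒ new: priority_flag, adult_resident, address_verified, has_valid_id.
[2] rule 2 [priority_flag ∧ case_approved → income_below_cap]; rule 6 [has_valid_id ∧ renewal_due → exempt_fee]; rule 13 [address_verified ∧ eligible_subsidy → over_18]. ⇒ new: income_below_cap, exempt_fee, over_18.
[3] rule 5 [over_18 ∧ citizen ∧ adult_resident → has_dependent]; rule 7 [income_below_cap ∧ resident ∧ citizen → application_complete]. ⇒ new: has_dependent, application_complete.
[4] rule 11 [application_complete ∧ has_dependent ∧ exempt_fee → household_head]. ⇒ new: household_head.
Fixed point reached. cond_4 is concluded only by rule 10; rule 10 needs cond_3 (never derived).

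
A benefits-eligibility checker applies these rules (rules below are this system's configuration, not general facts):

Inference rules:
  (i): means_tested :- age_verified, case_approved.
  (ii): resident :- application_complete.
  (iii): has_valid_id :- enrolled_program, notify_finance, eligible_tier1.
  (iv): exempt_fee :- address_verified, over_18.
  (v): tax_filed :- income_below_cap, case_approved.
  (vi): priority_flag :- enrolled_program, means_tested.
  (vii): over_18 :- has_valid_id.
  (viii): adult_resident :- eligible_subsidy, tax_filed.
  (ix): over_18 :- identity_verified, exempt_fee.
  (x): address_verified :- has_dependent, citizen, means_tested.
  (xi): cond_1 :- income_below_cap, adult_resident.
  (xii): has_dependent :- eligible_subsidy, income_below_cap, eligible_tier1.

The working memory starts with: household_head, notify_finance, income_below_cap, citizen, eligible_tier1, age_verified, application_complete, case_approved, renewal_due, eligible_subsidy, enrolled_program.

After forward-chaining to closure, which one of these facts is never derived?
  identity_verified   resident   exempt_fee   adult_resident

Round 1 — (i), (ii), (iii), (v), (xii), derive means_tested, resident, has_valid_id, tax_filed, has_dependent.
Round 2 — (vi), (vii), (viii), (x), derive priority_flag, over_18, adult_resident, address_verified.
Round 3 — (iv), (xi), derive exempt_fee, cond_1.
Derived: exempt_fee (round 3), resident (round 1), adult_resident (round 2). identity_verified never appears in any round.

identity_verified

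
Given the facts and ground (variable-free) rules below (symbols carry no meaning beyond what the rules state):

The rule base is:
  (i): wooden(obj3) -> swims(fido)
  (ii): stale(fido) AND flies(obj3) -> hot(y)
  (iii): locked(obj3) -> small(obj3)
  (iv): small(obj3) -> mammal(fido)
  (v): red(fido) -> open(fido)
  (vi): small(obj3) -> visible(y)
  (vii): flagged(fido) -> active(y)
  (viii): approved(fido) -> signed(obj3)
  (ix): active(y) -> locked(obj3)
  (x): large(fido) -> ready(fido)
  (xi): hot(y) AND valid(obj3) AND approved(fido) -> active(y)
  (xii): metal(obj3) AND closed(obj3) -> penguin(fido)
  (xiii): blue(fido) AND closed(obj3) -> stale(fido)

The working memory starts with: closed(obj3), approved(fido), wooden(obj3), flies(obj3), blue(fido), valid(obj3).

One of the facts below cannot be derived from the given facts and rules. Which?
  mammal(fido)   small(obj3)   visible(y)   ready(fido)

ready(fido)

Round 1 — (i), (viii), (xiii), derive swims(fido), signed(obj3), stale(fido).
Round 2 — (ii), derive hot(y).
Round 3 — (xi), derive active(y).
Round 4 — (ix), derive locked(obj3).
Round 5 — (iii), derive small(obj3).
Round 6 — (iv), (vi), derive mammal(fido), visible(y).
Derived: small(obj3) (round 5), visible(y) (round 6), mammal(fido) (round 6). ready(fido) never appears in any round.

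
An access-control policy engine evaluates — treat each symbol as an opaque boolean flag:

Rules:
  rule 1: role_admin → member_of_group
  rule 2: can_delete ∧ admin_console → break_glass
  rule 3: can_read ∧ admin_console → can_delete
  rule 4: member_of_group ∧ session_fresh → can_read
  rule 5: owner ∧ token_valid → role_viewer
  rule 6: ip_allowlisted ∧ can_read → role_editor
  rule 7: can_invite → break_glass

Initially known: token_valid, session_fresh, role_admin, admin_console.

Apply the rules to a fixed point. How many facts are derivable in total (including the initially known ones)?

Round 1 fires rule 1, giving member_of_group.
Round 2 fires rule 4, giving can_read.
Round 3 fires rule 3, giving can_delete.
Round 4 fires rule 2, giving break_glass.
Closure: {admin_console, break_glass, can_delete, can_read, member_of_group, role_admin, session_fresh, token_valid} — 8 facts.

8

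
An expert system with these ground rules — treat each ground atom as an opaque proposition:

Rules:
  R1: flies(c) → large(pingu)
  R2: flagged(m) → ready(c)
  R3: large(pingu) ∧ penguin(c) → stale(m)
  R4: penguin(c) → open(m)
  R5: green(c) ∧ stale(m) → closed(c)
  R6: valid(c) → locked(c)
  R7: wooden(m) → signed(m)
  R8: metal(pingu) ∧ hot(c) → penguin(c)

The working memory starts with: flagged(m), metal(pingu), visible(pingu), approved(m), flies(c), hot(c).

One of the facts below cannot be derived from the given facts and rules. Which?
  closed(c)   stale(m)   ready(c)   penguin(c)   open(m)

Round 1 — R1, R2, R8, derive large(pingu), ready(c), penguin(c).
Round 2 — R3, R4, derive stale(m), open(m).
Derived: penguin(c) (round 1), stale(m) (round 2), open(m) (round 2), ready(c) (round 1). closed(c) never appears in any round.

closed(c)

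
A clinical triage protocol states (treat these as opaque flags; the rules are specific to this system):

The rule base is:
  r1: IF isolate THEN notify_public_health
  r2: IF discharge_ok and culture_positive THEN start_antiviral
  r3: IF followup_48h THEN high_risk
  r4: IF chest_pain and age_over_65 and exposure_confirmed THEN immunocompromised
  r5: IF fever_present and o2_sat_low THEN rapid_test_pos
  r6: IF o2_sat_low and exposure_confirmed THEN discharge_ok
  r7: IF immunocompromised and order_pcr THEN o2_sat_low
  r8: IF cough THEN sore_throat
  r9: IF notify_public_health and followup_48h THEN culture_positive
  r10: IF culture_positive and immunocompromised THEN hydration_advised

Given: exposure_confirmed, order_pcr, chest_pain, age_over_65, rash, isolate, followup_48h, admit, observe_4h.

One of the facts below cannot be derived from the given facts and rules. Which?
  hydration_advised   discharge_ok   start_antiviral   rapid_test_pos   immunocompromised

rapid_test_pos

Round 1: r1 [IF isolate THEN notify_public_health]; r3 [IF followup_48h THEN high_risk]; r4 [IF chest_pain and age_over_65 and exposure_confirmed THEN immunocompromised]. New: notify_public_health, high_risk, immunocompromised.
Round 2: r7 [IF immunocompromised and order_pcr THEN o2_sat_low]; r9 [IF notify_public_health and followup_48h THEN culture_positive]. New: o2_sat_low, culture_positive.
Round 3: r6 [IF o2_sat_low and exposure_confirmed THEN discharge_ok]; r10 [IF culture_positive and immunocompromised THEN hydration_advised]. New: discharge_ok, hydration_advised.
Round 4: r2 [IF discharge_ok and culture_positive THEN start_antiviral]. New: start_antiviral.
Derived: discharge_ok (round 3), start_antiviral (round 4), immunocompromised (round 1), hydration_advised (round 3). rapid_test_pos never appears in any round.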